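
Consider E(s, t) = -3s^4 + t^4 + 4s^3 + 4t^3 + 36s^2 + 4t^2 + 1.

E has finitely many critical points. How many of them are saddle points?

5

E separates as a function of s plus a function of t, so ∇E=0 decouples.
∂E/∂s = -12s(s - 3)(s + 2) = 0 at s ∈ {-2, 0, 3}; ∂E/∂t = 4t(t + 1)(t + 2) = 0 at t ∈ {-2, -1, 0}.
The Hessian is diagonal: diag(E_ss, E_tt). Second derivatives: E_ss(-2)=-120, E_ss(0)=72, E_ss(3)=-180; E_tt(-2)=8, E_tt(-1)=-4, E_tt(0)=8.
Saddle points occur where the two diagonal entries have opposite signs: (-2, -2), (-2, 0), (0, -1), (3, -2), (3, 0). Count: 5.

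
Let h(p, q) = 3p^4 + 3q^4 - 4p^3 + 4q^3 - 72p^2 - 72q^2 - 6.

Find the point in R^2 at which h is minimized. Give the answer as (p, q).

(4, -4)

h(p,q) separates as A(p) + B(q) − 6, so its minimum is min A + min B − 6.
A'(p) = 12p(p - 4)(p + 3) vanishes at p ∈ {-3, 0, 4}; B'(q) = 12q(q - 3)(q + 4) vanishes at q ∈ {-4, 0, 3}.
Local minima of A (where A''>0): A(-3)=-297, A(4)=-640. Local minima of B: B(-4)=-640, B(3)=-297.
So the global minimum of h is A(4) + B(-4) − 6 = -640 − 640 − 6 = -1286, attained at (4, -4).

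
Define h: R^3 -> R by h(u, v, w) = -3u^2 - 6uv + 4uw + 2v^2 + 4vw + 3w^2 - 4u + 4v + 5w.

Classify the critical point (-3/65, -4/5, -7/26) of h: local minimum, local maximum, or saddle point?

The Hessian is constant: H = [[-6, -6, 4], [-6, 4, 4], [4, 4, 6]].
Leading principal minors: Δ₁ = -6, Δ₂ = -60, Δ₃ = -520.
The minors fit neither the all-positive nor the alternating-sign pattern, so H is indefinite: a saddle point.

saddle point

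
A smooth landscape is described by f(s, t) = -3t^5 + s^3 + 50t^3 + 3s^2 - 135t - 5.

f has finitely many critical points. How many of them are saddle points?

4

f separates as a function of s plus a function of t, so ∇f=0 decouples.
∂f/∂s = 3s(s + 2) = 0 at s ∈ {-2, 0}; ∂f/∂t = -15(t - 3)(t - 1)(t + 1)(t + 3) = 0 at t ∈ {-3, -1, 1, 3}.
The Hessian is diagonal: diag(f_ss, f_tt). Second derivatives: f_ss(-2)=-6, f_ss(0)=6; f_tt(-3)=720, f_tt(-1)=-240, f_tt(1)=240, f_tt(3)=-720.
Saddle points occur where the two diagonal entries have opposite signs: (-2, -3), (-2, 1), (0, -1), (0, 3). Count: 4.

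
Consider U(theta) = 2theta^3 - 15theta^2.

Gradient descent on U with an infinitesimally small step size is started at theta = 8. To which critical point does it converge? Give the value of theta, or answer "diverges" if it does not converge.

5

U'(theta) = 6theta(theta - 5), so U'(8) = 144.
Gradient descent moves in the -U' direction, i.e. theta is decreasing.
The nearest critical point in that direction is theta = 5, where U'' = 30 > 0 (a local minimum). The iterate converges there.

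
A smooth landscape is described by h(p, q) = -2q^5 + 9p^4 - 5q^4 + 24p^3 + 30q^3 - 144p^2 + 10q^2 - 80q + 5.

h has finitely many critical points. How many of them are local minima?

h separates as a function of p plus a function of q, so ∇h=0 decouples.
∂h/∂p = 36p(p - 2)(p + 4) = 0 at p ∈ {-4, 0, 2}; ∂h/∂q = -10(q - 2)(q - 1)(q + 1)(q + 4) = 0 at q ∈ {-4, -1, 1, 2}.
The Hessian is diagonal: diag(h_pp, h_qq). Second derivatives: h_pp(-4)=864, h_pp(0)=-288, h_pp(2)=432; h_qq(-4)=900, h_qq(-1)=-180, h_qq(1)=100, h_qq(2)=-180.
Local minima occur where both diagonal entries positive: (-4, -4), (-4, 1), (2, -4), (2, 1). Count: 4.

4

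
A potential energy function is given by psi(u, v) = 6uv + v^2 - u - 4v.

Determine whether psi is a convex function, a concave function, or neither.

psi is quadratic, so its Hessian is the constant matrix H = [[0, 6], [6, 2]].
det(H) = -36, tr(H) = 2.
det(H) < 0, so H is indefinite: neither convex nor concave.

neither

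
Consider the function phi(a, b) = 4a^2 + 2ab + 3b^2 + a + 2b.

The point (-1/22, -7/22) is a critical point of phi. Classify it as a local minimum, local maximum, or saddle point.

local minimum

The Hessian of phi is constant: H = [[8, 2], [2, 6]].
det(H) = 8·6 − 2² = 44.
det(H) > 0 and tr(H) = 14 > 0, so H is positive definite and the point is a local minimum.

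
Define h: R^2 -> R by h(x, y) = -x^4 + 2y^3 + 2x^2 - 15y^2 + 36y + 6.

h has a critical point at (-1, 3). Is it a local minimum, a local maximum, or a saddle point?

saddle point

The mixed partial ∂²h/∂x∂y is 0, so the Hessian at any point is diag(h_xx, h_yy) = diag(4(-3x^2 + 1), 6(2y - 5)).
At (-1, 3): H = diag(-8, 6).
The eigenvalues have opposite signs, so H is indefinite: a saddle point.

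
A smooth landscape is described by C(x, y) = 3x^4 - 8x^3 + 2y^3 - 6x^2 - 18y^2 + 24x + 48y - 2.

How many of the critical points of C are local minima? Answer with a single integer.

2

C separates as a function of x plus a function of y, so ∇C=0 decouples.
∂C/∂x = 12(x - 2)(x - 1)(x + 1) = 0 at x ∈ {-1, 1, 2}; ∂C/∂y = 6(y - 4)(y - 2) = 0 at y ∈ {2, 4}.
The Hessian is diagonal: diag(C_xx, C_yy). Second derivatives: C_xx(-1)=72, C_xx(1)=-24, C_xx(2)=36; C_yy(2)=-12, C_yy(4)=12.
Local minima occur where both diagonal entries positive: (-1, 4), (2, 4). Count: 2.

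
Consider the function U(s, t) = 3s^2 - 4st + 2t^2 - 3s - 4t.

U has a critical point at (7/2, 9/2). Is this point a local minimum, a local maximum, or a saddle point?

The Hessian of U is constant: H = [[6, -4], [-4, 4]].
det(H) = 6·4 − (-4)² = 8.
det(H) > 0 and tr(H) = 10 > 0, so H is positive definite and the point is a local minimum.

local minimum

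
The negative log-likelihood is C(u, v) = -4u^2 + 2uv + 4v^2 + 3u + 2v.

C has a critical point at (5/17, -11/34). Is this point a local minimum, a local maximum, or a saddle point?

The Hessian of C is constant: H = [[-8, 2], [2, 8]].
det(H) = (-8)·8 − 2² = -68.
Since det(H) < 0, H is indefinite and the critical point is a saddle point.

saddle point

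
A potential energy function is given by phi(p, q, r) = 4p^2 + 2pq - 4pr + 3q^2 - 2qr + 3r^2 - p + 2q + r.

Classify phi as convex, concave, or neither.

convex

phi is quadratic, so its Hessian is the constant matrix H = [[8, 2, -4], [2, 6, -2], [-4, -2, 6]].
Leading principal minors: 8, 44, 168.
All positive ⇒ H ≻ 0 ⇒ convex.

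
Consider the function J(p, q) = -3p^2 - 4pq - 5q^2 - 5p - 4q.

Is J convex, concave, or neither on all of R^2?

J is quadratic, so its Hessian is the constant matrix H = [[-6, -4], [-4, -10]].
det(H) = 44, tr(H) = -16.
det(H) > 0 and tr(H) < 0, so H is negative definite everywhere: concave.

concave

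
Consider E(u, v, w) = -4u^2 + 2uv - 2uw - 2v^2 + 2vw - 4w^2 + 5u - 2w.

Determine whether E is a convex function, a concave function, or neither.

E is quadratic, so its Hessian is the constant matrix H = [[-8, 2, -2], [2, -4, 2], [-2, 2, -8]].
Leading principal minors: -8, 28, -192.
Signs alternate −, +, − ⇒ H ≺ 0 ⇒ concave.

concave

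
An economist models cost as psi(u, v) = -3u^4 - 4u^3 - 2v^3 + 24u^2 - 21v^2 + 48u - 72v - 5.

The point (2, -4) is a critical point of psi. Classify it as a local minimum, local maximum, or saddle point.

The mixed partial ∂²psi/∂u∂v is 0, so the Hessian at any point is diag(psi_uu, psi_vv) = diag(12(-3u^2 - 2u + 4), -6(2v + 7)).
At (2, -4): H = diag(-144, 6).
The eigenvalues have opposite signs, so H is indefinite: a saddle point.

saddle point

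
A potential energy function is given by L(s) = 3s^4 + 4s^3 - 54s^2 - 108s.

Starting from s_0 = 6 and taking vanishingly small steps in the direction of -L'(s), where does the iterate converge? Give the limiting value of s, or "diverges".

L'(s) = 12(s - 3)(s + 1)(s + 3), so L'(6) = 2268.
Gradient descent moves in the -L' direction, i.e. s is decreasing.
The nearest critical point in that direction is s = 3, where L'' = 288 > 0 (a local minimum). The iterate converges there.

3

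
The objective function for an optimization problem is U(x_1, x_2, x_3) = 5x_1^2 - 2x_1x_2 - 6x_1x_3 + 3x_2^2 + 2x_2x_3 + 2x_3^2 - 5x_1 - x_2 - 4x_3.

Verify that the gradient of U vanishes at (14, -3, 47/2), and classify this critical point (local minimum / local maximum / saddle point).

∇U = (10x_1 - 2x_2 - 6x_3 - 5, -2x_1 + 6x_2 + 2x_3 - 1, -6x_1 + 2x_2 + 4x_3 - 4); substituting (14, -3, 47/2) gives ∇U = (0, 0, 0), so (14, -3, 47/2) is indeed a critical point.
The Hessian is constant: H = [[10, -2, -6], [-2, 6, 2], [-6, 2, 4]].
Leading principal minors: Δ₁ = 10, Δ₂ = 56, Δ₃ = 16.
All leading minors are positive, so H is positive definite: a local minimum.

local minimum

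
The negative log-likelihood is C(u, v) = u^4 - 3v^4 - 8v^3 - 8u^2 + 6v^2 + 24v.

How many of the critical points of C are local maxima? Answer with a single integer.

2

C separates as a function of u plus a function of v, so ∇C=0 decouples.
∂C/∂u = 4u(u - 2)(u + 2) = 0 at u ∈ {-2, 0, 2}; ∂C/∂v = -12(v - 1)(v + 1)(v + 2) = 0 at v ∈ {-2, -1, 1}.
The Hessian is diagonal: diag(C_uu, C_vv). Second derivatives: C_uu(-2)=32, C_uu(0)=-16, C_uu(2)=32; C_vv(-2)=-36, C_vv(-1)=24, C_vv(1)=-72.
Local maxima occur where both diagonal entries negative: (0, -2), (0, 1). Count: 2.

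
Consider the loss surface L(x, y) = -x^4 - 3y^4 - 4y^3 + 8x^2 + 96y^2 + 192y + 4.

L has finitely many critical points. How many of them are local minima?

1

L separates as a function of x plus a function of y, so ∇L=0 decouples.
∂L/∂x = -4x(x - 2)(x + 2) = 0 at x ∈ {-2, 0, 2}; ∂L/∂y = -12(y - 4)(y + 1)(y + 4) = 0 at y ∈ {-4, -1, 4}.
The Hessian is diagonal: diag(L_xx, L_yy). Second derivatives: L_xx(-2)=-32, L_xx(0)=16, L_xx(2)=-32; L_yy(-4)=-288, L_yy(-1)=180, L_yy(4)=-480.
Local minima occur where both diagonal entries positive: (0, -1). Count: 1.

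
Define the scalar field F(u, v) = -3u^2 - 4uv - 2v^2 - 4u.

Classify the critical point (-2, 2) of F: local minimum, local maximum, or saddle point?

local maximum

The Hessian of F is constant: H = [[-6, -4], [-4, -4]].
det(H) = (-6)·(-4) − (-4)² = 8.
det(H) > 0 and tr(H) = -10 < 0, so H is negative definite and the point is a local maximum.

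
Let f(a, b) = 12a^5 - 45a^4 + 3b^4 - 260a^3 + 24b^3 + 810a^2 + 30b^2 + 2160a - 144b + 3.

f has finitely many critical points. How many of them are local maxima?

2

f separates as a function of a plus a function of b, so ∇f=0 decouples.
∂f/∂a = 60(a - 4)(a - 3)(a + 1)(a + 3) = 0 at a ∈ {-3, -1, 3, 4}; ∂f/∂b = 12(b - 1)(b + 3)(b + 4) = 0 at b ∈ {-4, -3, 1}.
The Hessian is diagonal: diag(f_aa, f_bb). Second derivatives: f_aa(-3)=-5040, f_aa(-1)=2400, f_aa(3)=-1440, f_aa(4)=2100; f_bb(-4)=60, f_bb(-3)=-48, f_bb(1)=240.
Local maxima occur where both diagonal entries negative: (-3, -3), (3, -3). Count: 2.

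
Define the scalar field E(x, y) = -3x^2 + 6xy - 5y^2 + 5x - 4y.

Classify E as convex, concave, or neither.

E is quadratic, so its Hessian is the constant matrix H = [[-6, 6], [6, -10]].
det(H) = 24, tr(H) = -16.
det(H) > 0 and tr(H) < 0, so H is negative definite everywhere: concave.

concave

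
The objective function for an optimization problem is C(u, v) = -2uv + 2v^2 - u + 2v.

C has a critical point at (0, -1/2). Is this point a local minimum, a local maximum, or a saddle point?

saddle point

The Hessian of C is constant: H = [[0, -2], [-2, 4]].
det(H) = 0·4 − (-2)² = -4.
Since det(H) < 0, H is indefinite and the critical point is a saddle point.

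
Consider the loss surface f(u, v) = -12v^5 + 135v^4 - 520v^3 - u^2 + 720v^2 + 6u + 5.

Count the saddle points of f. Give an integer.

f separates as a function of u plus a function of v, so ∇f=0 decouples.
∂f/∂u = -2(u - 3) = 0 at u ∈ {3}; ∂f/∂v = -60v(v - 4)(v - 3)(v - 2) = 0 at v ∈ {0, 2, 3, 4}.
The Hessian is diagonal: diag(f_uu, f_vv). Second derivatives: f_uu(3)=-2; f_vv(0)=1440, f_vv(2)=-240, f_vv(3)=180, f_vv(4)=-480.
Saddle points occur where the two diagonal entries have opposite signs: (3, 0), (3, 3). Count: 2.

2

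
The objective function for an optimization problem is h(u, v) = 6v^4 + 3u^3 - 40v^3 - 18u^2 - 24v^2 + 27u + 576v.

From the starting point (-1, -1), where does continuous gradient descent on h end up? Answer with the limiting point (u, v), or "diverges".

h is separable, so gradient descent decouples: u follows -∂h/∂u, v follows -∂h/∂v.
∂h/∂u = 9(u - 3)(u - 1); at u=-1 this is 72, so u decreases.
∂h/∂v = 24(v - 4)(v - 3)(v + 2); at v=-1 this is 480, so v decreases.
The u-coordinate has no critical point in that direction and runs off to infinity.

diverges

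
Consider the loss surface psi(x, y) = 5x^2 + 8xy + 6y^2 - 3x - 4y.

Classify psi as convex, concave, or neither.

convex

psi is quadratic, so its Hessian is the constant matrix H = [[10, 8], [8, 12]].
det(H) = 56, tr(H) = 22.
det(H) > 0 and tr(H) > 0, so H is positive definite everywhere: convex.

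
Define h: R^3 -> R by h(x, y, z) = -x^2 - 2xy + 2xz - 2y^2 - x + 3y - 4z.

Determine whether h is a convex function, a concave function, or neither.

h is quadratic, so its Hessian is the constant matrix H = [[-2, -2, 2], [-2, -4, 0], [2, 0, 0]].
Leading principal minors: -2, 4, 16.
Neither pattern holds ⇒ H is indefinite ⇒ neither convex nor concave.

neither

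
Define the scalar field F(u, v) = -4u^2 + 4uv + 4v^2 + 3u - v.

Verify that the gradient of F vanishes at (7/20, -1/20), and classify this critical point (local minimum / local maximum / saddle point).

saddle point

∇F = (-8u + 4v + 3, 4u + 8v - 1); substituting (7/20, -1/20) gives ∇F = (0, 0), so (7/20, -1/20) is indeed a critical point.
The Hessian of F is constant: H = [[-8, 4], [4, 8]].
det(H) = (-8)·8 − 4² = -80.
Since det(H) < 0, H is indefinite and the critical point is a saddle point.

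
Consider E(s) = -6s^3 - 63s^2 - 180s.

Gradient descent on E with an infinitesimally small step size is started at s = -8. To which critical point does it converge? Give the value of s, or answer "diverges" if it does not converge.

E'(s) = -18(s + 2)(s + 5), so E'(-8) = -324.
Gradient descent moves in the -E' direction, i.e. s is increasing.
The nearest critical point in that direction is s = -5, where E'' = 54 > 0 (a local minimum). The iterate converges there.

-5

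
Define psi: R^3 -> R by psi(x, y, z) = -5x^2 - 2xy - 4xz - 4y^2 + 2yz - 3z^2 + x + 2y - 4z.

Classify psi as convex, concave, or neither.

psi is quadratic, so its Hessian is the constant matrix H = [[-10, -2, -4], [-2, -8, 2], [-4, 2, -6]].
Leading principal minors: -10, 76, -256.
Signs alternate −, +, − ⇒ H ≺ 0 ⇒ concave.

concave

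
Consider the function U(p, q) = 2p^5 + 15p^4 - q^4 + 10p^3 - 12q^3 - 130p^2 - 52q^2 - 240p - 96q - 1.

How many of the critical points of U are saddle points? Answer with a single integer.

6

U separates as a function of p plus a function of q, so ∇U=0 decouples.
∂U/∂p = 10(p - 2)(p + 1)(p + 3)(p + 4) = 0 at p ∈ {-4, -3, -1, 2}; ∂U/∂q = -4(q + 2)(q + 3)(q + 4) = 0 at q ∈ {-4, -3, -2}.
The Hessian is diagonal: diag(U_pp, U_qq). Second derivatives: U_pp(-4)=-180, U_pp(-3)=100, U_pp(-1)=-180, U_pp(2)=900; U_qq(-4)=-8, U_qq(-3)=4, U_qq(-2)=-8.
Saddle points occur where the two diagonal entries have opposite signs: (-4, -3), (-3, -4), (-3, -2), (-1, -3), (2, -4), (2, -2). Count: 6.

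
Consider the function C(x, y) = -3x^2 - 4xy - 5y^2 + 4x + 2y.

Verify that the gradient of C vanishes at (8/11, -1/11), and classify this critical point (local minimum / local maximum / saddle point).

local maximum

∇C = (-6x - 4y + 4, -4x - 10y + 2); substituting (8/11, -1/11) gives ∇C = (0, 0), so (8/11, -1/11) is indeed a critical point.
The Hessian of C is constant: H = [[-6, -4], [-4, -10]].
det(H) = (-6)·(-10) − (-4)² = 44.
det(H) > 0 and tr(H) = -16 < 0, so H is negative definite and the point is a local maximum.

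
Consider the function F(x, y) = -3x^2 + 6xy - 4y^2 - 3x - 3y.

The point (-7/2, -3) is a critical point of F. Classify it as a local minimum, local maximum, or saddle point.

The Hessian of F is constant: H = [[-6, 6], [6, -8]].
det(H) = (-6)·(-8) − 6² = 12.
det(H) > 0 and tr(H) = -14 < 0, so H is negative definite and the point is a local maximum.

local maximum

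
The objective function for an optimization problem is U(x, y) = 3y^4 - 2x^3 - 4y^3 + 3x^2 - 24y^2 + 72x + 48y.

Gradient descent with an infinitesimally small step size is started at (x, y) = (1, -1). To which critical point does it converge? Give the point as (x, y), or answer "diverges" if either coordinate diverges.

U is separable, so gradient descent decouples: x follows -∂U/∂x, y follows -∂U/∂y.
∂U/∂x = -6(x - 4)(x + 3); at x=1 this is 72, so x decreases.
∂U/∂y = 12(y - 2)(y - 1)(y + 2); at y=-1 this is 72, so y decreases.
x converges to its nearest critical value -3 (a local min of the x-part); y converges to -2. The iterate converges to (-3, -2).

(-3, -2)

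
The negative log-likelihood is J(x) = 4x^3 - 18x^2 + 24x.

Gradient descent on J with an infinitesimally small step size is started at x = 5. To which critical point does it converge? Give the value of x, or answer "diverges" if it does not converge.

2

J'(x) = 12(x - 2)(x - 1), so J'(5) = 144.
Gradient descent moves in the -J' direction, i.e. x is decreasing.
The nearest critical point in that direction is x = 2, where J'' = 12 > 0 (a local minimum). The iterate converges there.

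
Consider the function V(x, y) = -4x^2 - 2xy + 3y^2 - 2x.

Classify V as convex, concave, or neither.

V is quadratic, so its Hessian is the constant matrix H = [[-8, -2], [-2, 6]].
det(H) = -52, tr(H) = -2.
det(H) < 0, so H is indefinite: neither convex nor concave.

neither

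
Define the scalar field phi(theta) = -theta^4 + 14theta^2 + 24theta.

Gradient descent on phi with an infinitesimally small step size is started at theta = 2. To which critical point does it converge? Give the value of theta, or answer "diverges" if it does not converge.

-1

phi'(theta) = -4(theta - 3)(theta + 1)(theta + 2), so phi'(2) = 48.
Gradient descent moves in the -phi' direction, i.e. theta is decreasing.
The nearest critical point in that direction is theta = -1, where phi'' = 16 > 0 (a local minimum). The iterate converges there.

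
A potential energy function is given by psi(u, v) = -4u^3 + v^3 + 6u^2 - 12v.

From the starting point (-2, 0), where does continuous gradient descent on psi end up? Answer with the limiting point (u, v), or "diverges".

psi is separable, so gradient descent decouples: u follows -∂psi/∂u, v follows -∂psi/∂v.
∂psi/∂u = -12u(u - 1); at u=-2 this is -72, so u increases.
∂psi/∂v = 3(v - 2)(v + 2); at v=0 this is -12, so v increases.
u converges to its nearest critical value 0 (a local min of the u-part); v converges to 2. The iterate converges to (0, 2).

(0, 2)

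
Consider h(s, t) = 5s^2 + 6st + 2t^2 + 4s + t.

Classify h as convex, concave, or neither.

convex

h is quadratic, so its Hessian is the constant matrix H = [[10, 6], [6, 4]].
det(H) = 4, tr(H) = 14.
det(H) > 0 and tr(H) > 0, so H is positive definite everywhere: convex.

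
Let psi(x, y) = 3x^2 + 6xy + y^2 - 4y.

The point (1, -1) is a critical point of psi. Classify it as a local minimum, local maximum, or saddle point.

saddle point

The Hessian of psi is constant: H = [[6, 6], [6, 2]].
det(H) = 6·2 − 6² = -24.
Since det(H) < 0, H is indefinite and the critical point is a saddle point.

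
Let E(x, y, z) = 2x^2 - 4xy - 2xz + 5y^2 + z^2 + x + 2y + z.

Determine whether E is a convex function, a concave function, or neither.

convex

E is quadratic, so its Hessian is the constant matrix H = [[4, -4, -2], [-4, 10, 0], [-2, 0, 2]].
Leading principal minors: 4, 24, 8.
All positive ⇒ H ≻ 0 ⇒ convex.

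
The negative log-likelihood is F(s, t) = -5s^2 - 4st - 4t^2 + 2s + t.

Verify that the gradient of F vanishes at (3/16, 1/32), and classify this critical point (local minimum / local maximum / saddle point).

∇F = (-10s - 4t + 2, -4s - 8t + 1); substituting (3/16, 1/32) gives ∇F = (0, 0), so (3/16, 1/32) is indeed a critical point.
The Hessian of F is constant: H = [[-10, -4], [-4, -8]].
det(H) = (-10)·(-8) − (-4)² = 64.
det(H) > 0 and tr(H) = -18 < 0, so H is negative definite and the point is a local maximum.

local maximum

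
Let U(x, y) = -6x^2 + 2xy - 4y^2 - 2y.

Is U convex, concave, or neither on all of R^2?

concave

U is quadratic, so its Hessian is the constant matrix H = [[-12, 2], [2, -8]].
det(H) = 92, tr(H) = -20.
det(H) > 0 and tr(H) < 0, so H is negative definite everywhere: concave.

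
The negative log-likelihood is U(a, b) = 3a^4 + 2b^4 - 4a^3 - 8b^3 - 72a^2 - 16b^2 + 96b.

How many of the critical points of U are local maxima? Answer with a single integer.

U separates as a function of a plus a function of b, so ∇U=0 decouples.
∂U/∂a = 12a(a - 4)(a + 3) = 0 at a ∈ {-3, 0, 4}; ∂U/∂b = 8(b - 3)(b - 2)(b + 2) = 0 at b ∈ {-2, 2, 3}.
The Hessian is diagonal: diag(U_aa, U_bb). Second derivatives: U_aa(-3)=252, U_aa(0)=-144, U_aa(4)=336; U_bb(-2)=160, U_bb(2)=-32, U_bb(3)=40.
Local maxima occur where both diagonal entries negative: (0, 2). Count: 1.

1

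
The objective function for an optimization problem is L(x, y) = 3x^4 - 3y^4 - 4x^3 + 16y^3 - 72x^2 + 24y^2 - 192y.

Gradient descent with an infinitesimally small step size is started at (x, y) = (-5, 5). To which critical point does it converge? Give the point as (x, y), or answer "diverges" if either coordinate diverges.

L is separable, so gradient descent decouples: x follows -∂L/∂x, y follows -∂L/∂y.
∂L/∂x = 12x(x - 4)(x + 3); at x=-5 this is -1080, so x increases.
∂L/∂y = -12(y - 4)(y - 2)(y + 2); at y=5 this is -252, so y increases.
The y-coordinate has no critical point in that direction and runs off to infinity.

diverges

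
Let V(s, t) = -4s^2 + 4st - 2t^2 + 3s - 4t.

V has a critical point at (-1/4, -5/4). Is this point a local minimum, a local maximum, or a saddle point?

The Hessian of V is constant: H = [[-8, 4], [4, -4]].
det(H) = (-8)·(-4) − 4² = 16.
det(H) > 0 and tr(H) = -12 < 0, so H is negative definite and the point is a local maximum.

local maximum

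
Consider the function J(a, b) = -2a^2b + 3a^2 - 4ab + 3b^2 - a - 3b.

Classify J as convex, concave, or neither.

neither

The term -2a^2b is cubic, so the Hessian is not constant.
∂²J/∂a² = -4b + 6, which takes both signs as b varies (negative for sufficiently large b). A diagonal entry of the Hessian changing sign means the Hessian is neither positive- nor negative-semidefinite on all of R^2.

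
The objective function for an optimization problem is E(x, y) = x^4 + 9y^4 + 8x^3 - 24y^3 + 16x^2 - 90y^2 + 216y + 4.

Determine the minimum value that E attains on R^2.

-452

E(x,y) separates as P(x) + Q(y) + 4, so its minimum is min P + min Q + 4.
P'(x) = 4x(x + 2)(x + 4) vanishes at x ∈ {-4, -2, 0}; Q'(y) = 36(y - 3)(y - 1)(y + 2) vanishes at y ∈ {-2, 1, 3}.
Local minima of P (where P''>0): P(-4)=0, P(0)=0. Local minima of Q: Q(-2)=-456, Q(3)=-81.
So the global minimum of E is P(-4) + Q(-2) + 4 = 0 − 456 + 4 = -452, attained at (-4, -2).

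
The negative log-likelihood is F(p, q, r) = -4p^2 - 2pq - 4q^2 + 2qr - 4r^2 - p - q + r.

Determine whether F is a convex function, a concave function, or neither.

F is quadratic, so its Hessian is the constant matrix H = [[-8, -2, 0], [-2, -8, 2], [0, 2, -8]].
Leading principal minors: -8, 60, -448.
Signs alternate −, +, − ⇒ H ≺ 0 ⇒ concave.

concave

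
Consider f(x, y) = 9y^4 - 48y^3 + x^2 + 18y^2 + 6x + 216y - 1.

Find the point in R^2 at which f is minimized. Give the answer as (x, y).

(-3, -1)

f(x,y) separates as P(x) + Q(y) − 1, so its minimum is min P + min Q − 1.
P'(x) = 2x + 6 vanishes at x ∈ {-3}; Q'(y) = 36(y - 3)(y - 2)(y + 1) vanishes at y ∈ {-1, 2, 3}.
Local minima of P (where P''>0): P(-3)=-9. Local minima of Q: Q(-1)=-141, Q(3)=243.
So the global minimum of f is P(-3) + Q(-1) − 1 = -9 − 141 − 1 = -151, attained at (-3, -1).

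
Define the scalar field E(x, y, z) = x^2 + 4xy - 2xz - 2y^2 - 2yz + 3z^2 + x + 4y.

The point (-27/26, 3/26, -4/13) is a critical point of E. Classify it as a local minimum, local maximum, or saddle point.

saddle point

The Hessian is constant: H = [[2, 4, -2], [4, -4, -2], [-2, -2, 6]].
Leading principal minors: Δ₁ = 2, Δ₂ = -24, Δ₃ = -104.
The minors fit neither the all-positive nor the alternating-sign pattern, so H is indefinite: a saddle point.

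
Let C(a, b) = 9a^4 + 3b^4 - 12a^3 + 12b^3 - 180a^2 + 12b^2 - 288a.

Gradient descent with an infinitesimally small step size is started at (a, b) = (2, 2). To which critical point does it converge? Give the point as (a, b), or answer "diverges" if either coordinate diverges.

C is separable, so gradient descent decouples: a follows -∂C/∂a, b follows -∂C/∂b.
∂C/∂a = 36(a - 4)(a + 1)(a + 2); at a=2 this is -864, so a increases.
∂C/∂b = 12b(b + 1)(b + 2); at b=2 this is 288, so b decreases.
a converges to its nearest critical value 4 (a local min of the a-part); b converges to 0. The iterate converges to (4, 0).

(4, 0)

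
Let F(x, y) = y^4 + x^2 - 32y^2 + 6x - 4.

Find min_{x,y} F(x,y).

F(x,y) separates as P(x) + Q(y) − 4, so its minimum is min P + min Q − 4.
P'(x) = 2x + 6 vanishes at x ∈ {-3}; Q'(y) = 4y(y - 4)(y + 4) vanishes at y ∈ {-4, 0, 4}.
Local minima of P (where P''>0): P(-3)=-9. Local minima of Q: Q(-4)=-256, Q(4)=-256.
So the global minimum of F is P(-3) + Q(-4) − 4 = -9 − 256 − 4 = -269, attained at (-3, -4).

-269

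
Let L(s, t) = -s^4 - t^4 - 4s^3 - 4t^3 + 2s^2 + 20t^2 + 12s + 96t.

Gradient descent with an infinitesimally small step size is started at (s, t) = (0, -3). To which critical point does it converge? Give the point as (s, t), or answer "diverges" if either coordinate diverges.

(-1, -2)

L is separable, so gradient descent decouples: s follows -∂L/∂s, t follows -∂L/∂t.
∂L/∂s = -4(s - 1)(s + 1)(s + 3); at s=0 this is 12, so s decreases.
∂L/∂t = -4(t - 3)(t + 2)(t + 4); at t=-3 this is -24, so t increases.
s converges to its nearest critical value -1 (a local min of the s-part); t converges to -2. The iterate converges to (-1, -2).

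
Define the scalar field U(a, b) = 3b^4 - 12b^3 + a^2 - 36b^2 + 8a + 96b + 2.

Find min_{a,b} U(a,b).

-206

U(a,b) separates as P(a) + Q(b) + 2, so its minimum is min P + min Q + 2.
P'(a) = 2a + 8 vanishes at a ∈ {-4}; Q'(b) = 12(b - 4)(b - 1)(b + 2) vanishes at b ∈ {-2, 1, 4}.
Local minima of P (where P''>0): P(-4)=-16. Local minima of Q: Q(-2)=-192, Q(4)=-192.
So the global minimum of U is P(-4) + Q(-2) + 2 = -16 − 192 + 2 = -206, attained at (-4, -2).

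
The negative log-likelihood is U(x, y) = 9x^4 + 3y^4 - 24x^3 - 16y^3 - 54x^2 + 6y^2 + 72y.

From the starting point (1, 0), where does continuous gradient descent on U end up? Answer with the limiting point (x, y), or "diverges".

U is separable, so gradient descent decouples: x follows -∂U/∂x, y follows -∂U/∂y.
∂U/∂x = 36x(x - 3)(x + 1); at x=1 this is -144, so x increases.
∂U/∂y = 12(y - 3)(y - 2)(y + 1); at y=0 this is 72, so y decreases.
x converges to its nearest critical value 3 (a local min of the x-part); y converges to -1. The iterate converges to (3, -1).

(3, -1)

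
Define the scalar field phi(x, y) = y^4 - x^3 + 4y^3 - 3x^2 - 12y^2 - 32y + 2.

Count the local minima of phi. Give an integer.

2

phi separates as a function of x plus a function of y, so ∇phi=0 decouples.
∂phi/∂x = -3x(x + 2) = 0 at x ∈ {-2, 0}; ∂phi/∂y = 4(y - 2)(y + 1)(y + 4) = 0 at y ∈ {-4, -1, 2}.
The Hessian is diagonal: diag(phi_xx, phi_yy). Second derivatives: phi_xx(-2)=6, phi_xx(0)=-6; phi_yy(-4)=72, phi_yy(-1)=-36, phi_yy(2)=72.
Local minima occur where both diagonal entries positive: (-2, -4), (-2, 2). Count: 2.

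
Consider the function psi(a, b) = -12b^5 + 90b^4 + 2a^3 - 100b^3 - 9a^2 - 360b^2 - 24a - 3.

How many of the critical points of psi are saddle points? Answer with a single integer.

4

psi separates as a function of a plus a function of b, so ∇psi=0 decouples.
∂psi/∂a = 6(a - 4)(a + 1) = 0 at a ∈ {-1, 4}; ∂psi/∂b = -60b(b - 4)(b - 3)(b + 1) = 0 at b ∈ {-1, 0, 3, 4}.
The Hessian is diagonal: diag(psi_aa, psi_bb). Second derivatives: psi_aa(-1)=-30, psi_aa(4)=30; psi_bb(-1)=1200, psi_bb(0)=-720, psi_bb(3)=720, psi_bb(4)=-1200.
Saddle points occur where the two diagonal entries have opposite signs: (-1, -1), (-1, 3), (4, 0), (4, 4). Count: 4.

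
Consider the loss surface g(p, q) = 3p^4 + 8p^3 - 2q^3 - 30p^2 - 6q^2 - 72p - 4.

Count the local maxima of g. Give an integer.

g separates as a function of p plus a function of q, so ∇g=0 decouples.
∂g/∂p = 12(p - 2)(p + 1)(p + 3) = 0 at p ∈ {-3, -1, 2}; ∂g/∂q = -6q(q + 2) = 0 at q ∈ {-2, 0}.
The Hessian is diagonal: diag(g_pp, g_qq). Second derivatives: g_pp(-3)=120, g_pp(-1)=-72, g_pp(2)=180; g_qq(-2)=12, g_qq(0)=-12.
Local maxima occur where both diagonal entries negative: (-1, 0). Count: 1.

1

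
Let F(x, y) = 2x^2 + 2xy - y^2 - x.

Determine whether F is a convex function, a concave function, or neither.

F is quadratic, so its Hessian is the constant matrix H = [[4, 2], [2, -2]].
det(H) = -12, tr(H) = 2.
det(H) < 0, so H is indefinite: neither convex nor concave.

neither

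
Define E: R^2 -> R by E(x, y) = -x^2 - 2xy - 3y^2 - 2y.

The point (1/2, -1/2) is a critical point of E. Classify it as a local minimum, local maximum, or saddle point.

local maximum

The Hessian of E is constant: H = [[-2, -2], [-2, -6]].
det(H) = (-2)·(-6) − (-2)² = 8.
det(H) > 0 and tr(H) = -8 < 0, so H is negative definite and the point is a local maximum.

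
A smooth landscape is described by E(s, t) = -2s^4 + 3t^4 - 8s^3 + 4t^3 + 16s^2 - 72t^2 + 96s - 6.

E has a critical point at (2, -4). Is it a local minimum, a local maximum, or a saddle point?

saddle point

The mixed partial ∂²E/∂s∂t is 0, so the Hessian at any point is diag(E_ss, E_tt) = diag(8(-3s^2 - 6s + 4), 12(3t^2 + 2t - 12)).
At (2, -4): H = diag(-160, 336).
The eigenvalues have opposite signs, so H is indefinite: a saddle point.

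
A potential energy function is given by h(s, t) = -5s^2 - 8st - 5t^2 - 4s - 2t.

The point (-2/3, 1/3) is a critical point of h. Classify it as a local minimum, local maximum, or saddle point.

local maximum

The Hessian of h is constant: H = [[-10, -8], [-8, -10]].
det(H) = (-10)·(-10) − (-8)² = 36.
det(H) > 0 and tr(H) = -20 < 0, so H is negative definite and the point is a local maximum.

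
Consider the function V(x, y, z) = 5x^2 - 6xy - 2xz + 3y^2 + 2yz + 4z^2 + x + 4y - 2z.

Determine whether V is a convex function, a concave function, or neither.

convex

V is quadratic, so its Hessian is the constant matrix H = [[10, -6, -2], [-6, 6, 2], [-2, 2, 8]].
Leading principal minors: 10, 24, 176.
All positive ⇒ H ≻ 0 ⇒ convex.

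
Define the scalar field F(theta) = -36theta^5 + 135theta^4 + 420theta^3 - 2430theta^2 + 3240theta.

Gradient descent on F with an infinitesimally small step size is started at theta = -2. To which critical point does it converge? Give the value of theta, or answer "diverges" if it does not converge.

-3

F'(theta) = -180(theta - 3)(theta - 2)(theta - 1)(theta + 3), so F'(-2) = 10800.
Gradient descent moves in the -F' direction, i.e. theta is decreasing.
The nearest critical point in that direction is theta = -3, where F'' = 21600 > 0 (a local minimum). The iterate converges there.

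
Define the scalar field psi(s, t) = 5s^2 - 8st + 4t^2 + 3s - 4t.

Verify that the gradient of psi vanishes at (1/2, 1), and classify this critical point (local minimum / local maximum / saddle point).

local minimum

∇psi = (10s - 8t + 3, -8s + 8t - 4); substituting (1/2, 1) gives ∇psi = (0, 0), so (1/2, 1) is indeed a critical point.
The Hessian of psi is constant: H = [[10, -8], [-8, 8]].
det(H) = 10·8 − (-8)² = 16.
det(H) > 0 and tr(H) = 18 > 0, so H is positive definite and the point is a local minimum.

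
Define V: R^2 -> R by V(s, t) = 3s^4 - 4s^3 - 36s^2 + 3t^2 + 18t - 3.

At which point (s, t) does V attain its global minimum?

(3, -3)

V(s,t) separates as P(s) + Q(t) − 3, so its minimum is min P + min Q − 3.
P'(s) = 12s(s - 3)(s + 2) vanishes at s ∈ {-2, 0, 3}; Q'(t) = 6(t + 3) vanishes at t ∈ {-3}.
Local minima of P (where P''>0): P(-2)=-64, P(3)=-189. Local minima of Q: Q(-3)=-27.
So the global minimum of V is P(3) + Q(-3) − 3 = -189 − 27 − 3 = -219, attained at (3, -3).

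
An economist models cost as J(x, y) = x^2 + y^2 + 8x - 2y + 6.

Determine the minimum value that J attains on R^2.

J(x,y) separates as P(x) + Q(y) + 6, so its minimum is min P + min Q + 6.
P'(x) = 2x + 8 vanishes at x ∈ {-4}; Q'(y) = 2y - 2 vanishes at y ∈ {1}.
Local minima of P (where P''>0): P(-4)=-16. Local minima of Q: Q(1)=-1.
So the global minimum of J is P(-4) + Q(1) + 6 = -16 − 1 + 6 = -11, attained at (-4, 1).

-11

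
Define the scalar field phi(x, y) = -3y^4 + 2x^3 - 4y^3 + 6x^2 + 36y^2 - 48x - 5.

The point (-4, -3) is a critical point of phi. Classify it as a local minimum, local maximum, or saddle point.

The mixed partial ∂²phi/∂x∂y is 0, so the Hessian at any point is diag(phi_xx, phi_yy) = diag(12(x + 1), 12(-3y^2 - 2y + 6)).
At (-4, -3): H = diag(-36, -180).
Both eigenvalues are negative, so H is negative definite: a local maximum.

local maximum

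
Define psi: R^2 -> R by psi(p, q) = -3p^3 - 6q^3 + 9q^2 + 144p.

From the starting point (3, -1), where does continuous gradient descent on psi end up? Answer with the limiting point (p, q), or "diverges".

psi is separable, so gradient descent decouples: p follows -∂psi/∂p, q follows -∂psi/∂q.
∂psi/∂p = -9(p - 4)(p + 4); at p=3 this is 63, so p decreases.
∂psi/∂q = -18q(q - 1); at q=-1 this is -36, so q increases.
p converges to its nearest critical value -4 (a local min of the p-part); q converges to 0. The iterate converges to (-4, 0).

(-4, 0)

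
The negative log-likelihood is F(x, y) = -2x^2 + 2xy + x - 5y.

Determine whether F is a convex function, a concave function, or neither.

F is quadratic, so its Hessian is the constant matrix H = [[-4, 2], [2, 0]].
det(H) = -4, tr(H) = -4.
det(H) < 0, so H is indefinite: neither convex nor concave.

neither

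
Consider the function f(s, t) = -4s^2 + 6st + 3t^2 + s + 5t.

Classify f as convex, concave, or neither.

f is quadratic, so its Hessian is the constant matrix H = [[-8, 6], [6, 6]].
det(H) = -84, tr(H) = -2.
det(H) < 0, so H is indefinite: neither convex nor concave.

neither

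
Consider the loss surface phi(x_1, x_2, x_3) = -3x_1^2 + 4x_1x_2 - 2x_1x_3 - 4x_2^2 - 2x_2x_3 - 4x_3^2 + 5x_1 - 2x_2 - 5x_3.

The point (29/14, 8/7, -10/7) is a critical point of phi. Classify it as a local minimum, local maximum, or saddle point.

local maximum

The Hessian is constant: H = [[-6, 4, -2], [4, -8, -2], [-2, -2, -8]].
Leading principal minors: Δ₁ = -6, Δ₂ = 32, Δ₃ = -168.
The minors alternate sign starting negative (−, +, −), so H is negative definite: a local maximum.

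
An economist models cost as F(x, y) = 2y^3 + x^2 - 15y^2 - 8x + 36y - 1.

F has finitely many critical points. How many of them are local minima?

F separates as a function of x plus a function of y, so ∇F=0 decouples.
∂F/∂x = 2(x - 4) = 0 at x ∈ {4}; ∂F/∂y = 6(y - 3)(y - 2) = 0 at y ∈ {2, 3}.
The Hessian is diagonal: diag(F_xx, F_yy). Second derivatives: F_xx(4)=2; F_yy(2)=-6, F_yy(3)=6.
Local minima occur where both diagonal entries positive: (4, 3). Count: 1.

1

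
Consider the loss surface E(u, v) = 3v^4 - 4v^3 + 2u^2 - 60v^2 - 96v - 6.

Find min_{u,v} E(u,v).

-838

E(u,v) separates as P(u) + Q(v) − 6, so its minimum is min P + min Q − 6.
P'(u) = 4u vanishes at u ∈ {0}; Q'(v) = 12(v - 4)(v + 1)(v + 2) vanishes at v ∈ {-2, -1, 4}.
Local minima of P (where P''>0): P(0)=0. Local minima of Q: Q(-2)=32, Q(4)=-832.
So the global minimum of E is P(0) + Q(4) − 6 = 0 − 832 − 6 = -838, attained at (0, 4).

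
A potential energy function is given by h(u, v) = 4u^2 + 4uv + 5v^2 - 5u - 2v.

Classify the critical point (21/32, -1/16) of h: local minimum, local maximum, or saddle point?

The Hessian of h is constant: H = [[8, 4], [4, 10]].
det(H) = 8·10 − 4² = 64.
det(H) > 0 and tr(H) = 18 > 0, so H is positive definite and the point is a local minimum.

local minimum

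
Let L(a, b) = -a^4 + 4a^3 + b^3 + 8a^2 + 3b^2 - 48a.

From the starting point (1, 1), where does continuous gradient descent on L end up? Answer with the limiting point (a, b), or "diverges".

L is separable, so gradient descent decouples: a follows -∂L/∂a, b follows -∂L/∂b.
∂L/∂a = -4(a - 3)(a - 2)(a + 2); at a=1 this is -24, so a increases.
∂L/∂b = 3b(b + 2); at b=1 this is 9, so b decreases.
a converges to its nearest critical value 2 (a local min of the a-part); b converges to 0. The iterate converges to (2, 0).

(2, 0)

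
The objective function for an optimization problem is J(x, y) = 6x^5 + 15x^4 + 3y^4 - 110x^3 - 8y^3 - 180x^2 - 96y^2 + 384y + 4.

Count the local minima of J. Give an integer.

4

J separates as a function of x plus a function of y, so ∇J=0 decouples.
∂J/∂x = 30x(x - 3)(x + 1)(x + 4) = 0 at x ∈ {-4, -1, 0, 3}; ∂J/∂y = 12(y - 4)(y - 2)(y + 4) = 0 at y ∈ {-4, 2, 4}.
The Hessian is diagonal: diag(J_xx, J_yy). Second derivatives: J_xx(-4)=-2520, J_xx(-1)=360, J_xx(0)=-360, J_xx(3)=2520; J_yy(-4)=576, J_yy(2)=-144, J_yy(4)=192.
Local minima occur where both diagonal entries positive: (-1, -4), (-1, 4), (3, -4), (3, 4). Count: 4.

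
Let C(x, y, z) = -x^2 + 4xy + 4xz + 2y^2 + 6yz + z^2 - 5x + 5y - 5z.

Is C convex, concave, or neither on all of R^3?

neither

C is quadratic, so its Hessian is the constant matrix H = [[-2, 4, 4], [4, 4, 6], [4, 6, 2]].
Leading principal minors: -2, -24, 152.
Neither pattern holds ⇒ H is indefinite ⇒ neither convex nor concave.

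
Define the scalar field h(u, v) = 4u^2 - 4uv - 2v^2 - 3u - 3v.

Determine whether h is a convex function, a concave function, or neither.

neither

h is quadratic, so its Hessian is the constant matrix H = [[8, -4], [-4, -4]].
det(H) = -48, tr(H) = 4.
det(H) < 0, so H is indefinite: neither convex nor concave.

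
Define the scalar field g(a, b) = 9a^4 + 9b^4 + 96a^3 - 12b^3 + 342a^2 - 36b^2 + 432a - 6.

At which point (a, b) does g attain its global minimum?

(-1, 2)

g(a,b) separates as P(a) + Q(b) − 6, so its minimum is min P + min Q − 6.
P'(a) = 36(a + 1)(a + 3)(a + 4) vanishes at a ∈ {-4, -3, -1}; Q'(b) = 36b(b - 2)(b + 1) vanishes at b ∈ {-1, 0, 2}.
Local minima of P (where P''>0): P(-4)=-96, P(-1)=-177. Local minima of Q: Q(-1)=-15, Q(2)=-96.
So the global minimum of g is P(-1) + Q(2) − 6 = -177 − 96 − 6 = -279, attained at (-1, 2).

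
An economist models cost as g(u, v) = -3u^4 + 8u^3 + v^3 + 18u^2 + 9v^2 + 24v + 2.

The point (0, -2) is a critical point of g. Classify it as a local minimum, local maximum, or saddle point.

The mixed partial ∂²g/∂u∂v is 0, so the Hessian at any point is diag(g_uu, g_vv) = diag(12(-3u^2 + 4u + 3), 6(v + 3)).
At (0, -2): H = diag(36, 6).
Both eigenvalues are positive, so H is positive definite: a local minimum.

local minimum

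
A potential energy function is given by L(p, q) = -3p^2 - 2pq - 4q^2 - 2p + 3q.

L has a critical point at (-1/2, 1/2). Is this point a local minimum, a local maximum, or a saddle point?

The Hessian of L is constant: H = [[-6, -2], [-2, -8]].
det(H) = (-6)·(-8) − (-2)² = 44.
det(H) > 0 and tr(H) = -14 < 0, so H is negative definite and the point is a local maximum.

local maximum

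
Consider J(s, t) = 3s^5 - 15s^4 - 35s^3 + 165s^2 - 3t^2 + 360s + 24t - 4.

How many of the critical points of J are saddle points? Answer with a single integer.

2

J separates as a function of s plus a function of t, so ∇J=0 decouples.
∂J/∂s = 15(s - 4)(s - 3)(s + 1)(s + 2) = 0 at s ∈ {-2, -1, 3, 4}; ∂J/∂t = -6(t - 4) = 0 at t ∈ {4}.
The Hessian is diagonal: diag(J_ss, J_tt). Second derivatives: J_ss(-2)=-450, J_ss(-1)=300, J_ss(3)=-300, J_ss(4)=450; J_tt(4)=-6.
Saddle points occur where the two diagonal entries have opposite signs: (-1, 4), (4, 4). Count: 2.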